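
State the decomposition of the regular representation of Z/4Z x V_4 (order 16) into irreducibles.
Each irreducible V_i of dimension d_i appears with multiplicity d_i, i.e. rho_reg = (direct sum over all irreducibles V_i) d_i V_i. The irreducible dimensions for Z/4Z x V_4 are 1, 1, 1, 1, 1, 1, 1, 1, 1, 1, 1, 1, 1, 1, 1, 1: 16 irreducibles of dimension 1, each with multiplicity 1. Total dimension 16*1*1 = 16 = |G|.

Derivation: General theorem: in the regular representation of a finite group G, each irreducible appears with multiplicity equal to its dimension. Check: dim(rho_reg) = sum d_i^2 = 1 + 1 + 1 + 1 + 1 + 1 + 1 + 1 + 1 + 1 + 1 + 1 + 1 + 1 + 1 + 1 = 16 = |G|.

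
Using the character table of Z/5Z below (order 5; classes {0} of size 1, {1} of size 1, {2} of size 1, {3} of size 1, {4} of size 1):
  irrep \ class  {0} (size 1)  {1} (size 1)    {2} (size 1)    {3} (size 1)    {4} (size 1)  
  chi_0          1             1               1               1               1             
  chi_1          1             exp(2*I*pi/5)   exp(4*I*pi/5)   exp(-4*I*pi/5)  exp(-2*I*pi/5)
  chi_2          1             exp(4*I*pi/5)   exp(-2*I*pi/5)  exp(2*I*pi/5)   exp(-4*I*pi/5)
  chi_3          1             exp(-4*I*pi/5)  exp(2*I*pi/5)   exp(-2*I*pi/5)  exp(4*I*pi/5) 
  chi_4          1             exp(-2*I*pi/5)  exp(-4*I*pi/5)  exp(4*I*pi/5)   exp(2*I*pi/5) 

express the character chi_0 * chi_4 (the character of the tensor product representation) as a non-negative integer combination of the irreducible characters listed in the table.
chi_0 tensor chi_4 = chi_4 (all other irreducibles have multiplicity 0).

Working: The character of a tensor product is the pointwise product (chi_0 * chi_4)(C) = chi_0(C) * chi_4(C):
  {0}: (1)*(1), {1}: (1)*(exp(-2*I*pi/5)), {2}: (1)*(exp(-4*I*pi/5)), {3}: (1)*(exp(4*I*pi/5)), {4}: (1)*(exp(2*I*pi/5))
so (chi_0 * chi_4) takes values
  {0} -> 1, {1} -> exp(-2*I*pi/5), {2} -> exp(-4*I*pi/5), {3} -> exp(4*I*pi/5), {4} -> exp(2*I*pi/5).
Now take the inner product of this character with each irreducible chi from the table, <chi_0*chi_4, chi> = (1/5) sum_C |C| (chi_0*chi_4)(C) conj(chi(C)):
  <chi_0*chi_4, chi_0> = (1/5)[1*(1)*conj(1) + 1*(exp(-2*I*pi/5))*conj(1) + 1*(exp(-4*I*pi/5))*conj(1) + 1*(exp(4*I*pi/5))*conj(1) + 1*(exp(2*I*pi/5))*conj(1)]
      = (1/5)[(1) + (exp(-2*I*pi/5)) + (exp(-4*I*pi/5)) + (exp(4*I*pi/5)) + (exp(2*I*pi/5))] = 0/5 = 0
  <chi_0*chi_4, chi_1> = (1/5)[1*(1)*conj(1) + 1*(exp(-2*I*pi/5))*conj(exp(2*I*pi/5)) + 1*(exp(-4*I*pi/5))*conj(exp(4*I*pi/5)) + 1*(exp(4*I*pi/5))*conj(exp(-4*I*pi/5)) + 1*(exp(2*I*pi/5))*conj(exp(-2*I*pi/5))]
      = (1/5)[(1) + (exp(-4*I*pi/5)) + (exp(2*I*pi/5)) + (exp(-2*I*pi/5)) + (exp(4*I*pi/5))] = 0/5 = 0
  <chi_0*chi_4, chi_2> = (1/5)[1*(1)*conj(1) + 1*(exp(-2*I*pi/5))*conj(exp(4*I*pi/5)) + 1*(exp(-4*I*pi/5))*conj(exp(-2*I*pi/5)) + 1*(exp(4*I*pi/5))*conj(exp(2*I*pi/5)) + 1*(exp(2*I*pi/5))*conj(exp(-4*I*pi/5))]
      = (1/5)[(1) + (exp(4*I*pi/5)) + (exp(-2*I*pi/5)) + (exp(2*I*pi/5)) + (exp(-4*I*pi/5))] = 0/5 = 0
  <chi_0*chi_4, chi_3> = (1/5)[1*(1)*conj(1) + 1*(exp(-2*I*pi/5))*conj(exp(-4*I*pi/5)) + 1*(exp(-4*I*pi/5))*conj(exp(2*I*pi/5)) + 1*(exp(4*I*pi/5))*conj(exp(-2*I*pi/5)) + 1*(exp(2*I*pi/5))*conj(exp(4*I*pi/5))]
      = (1/5)[(1) + (exp(2*I*pi/5)) + (exp(4*I*pi/5)) + (exp(-4*I*pi/5)) + (exp(-2*I*pi/5))] = 0/5 = 0
  <chi_0*chi_4, chi_4> = (1/5)[1*(1)*conj(1) + 1*(exp(-2*I*pi/5))*conj(exp(-2*I*pi/5)) + 1*(exp(-4*I*pi/5))*conj(exp(-4*I*pi/5)) + 1*(exp(4*I*pi/5))*conj(exp(4*I*pi/5)) + 1*(exp(2*I*pi/5))*conj(exp(2*I*pi/5))]
      = (1/5)[(1) + (1) + (1) + (1) + (1)] = 5/5 = 1
(Exp terms are combined using exp(i*s)*conj(exp(i*t)) = exp(i*(s-t)), and sums of them are collapsed using the identity that for every m > 1 the m distinct m-th roots of unity sum to 0, e.g. 1 + exp(2*I*pi/3) + exp(-2*I*pi/3) = 0.)
Hence the multiplicities are chi_4: 1. Dimension check: dim(chi_0)*dim(chi_4) = 1*1 = 1 and sum (mult * dim) = 1*1 = 1.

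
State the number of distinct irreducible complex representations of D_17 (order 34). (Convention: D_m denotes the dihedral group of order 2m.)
10

Justification: The number of irreducible complex representations of a finite group equals its number of conjugacy classes. D_17 has 10 conjugacy classes ((n+3)/2 for n odd), so D_17 (order 34) has exactly 10 irreducible complex representations.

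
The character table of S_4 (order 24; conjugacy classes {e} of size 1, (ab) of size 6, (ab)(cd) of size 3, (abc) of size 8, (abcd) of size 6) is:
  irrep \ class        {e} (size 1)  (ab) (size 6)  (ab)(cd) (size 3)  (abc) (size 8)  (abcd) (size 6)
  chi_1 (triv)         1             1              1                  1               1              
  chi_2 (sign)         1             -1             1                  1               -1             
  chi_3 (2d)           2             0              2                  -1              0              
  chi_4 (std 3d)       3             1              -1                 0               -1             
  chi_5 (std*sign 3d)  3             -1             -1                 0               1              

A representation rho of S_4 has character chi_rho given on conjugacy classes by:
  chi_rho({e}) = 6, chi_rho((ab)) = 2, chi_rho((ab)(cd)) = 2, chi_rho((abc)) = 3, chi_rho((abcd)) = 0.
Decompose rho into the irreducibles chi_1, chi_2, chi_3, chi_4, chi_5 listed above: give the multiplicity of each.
Multiplicities: chi_1: 2, chi_2: 1, chi_3: 0, chi_4: 1, chi_5: 0.

Use <chi_rho, chi> = (1/|G|) sum_C |C| * chi_rho(C) * conj(chi(C)) with |G| = 24 for each irreducible chi in the table:
  <chi_rho, chi_1> = (1/24)[1*(6)*conj(1) + 6*(2)*conj(1) + 3*(2)*conj(1) + 8*(3)*conj(1) + 6*(0)*conj(1)]
      = (1/24)[(6) + (12) + (6) + (24) + (0)] = 48/24 = 2
  <chi_rho, chi_2> = (1/24)[1*(6)*conj(1) + 6*(2)*conj(-1) + 3*(2)*conj(1) + 8*(3)*conj(1) + 6*(0)*conj(-1)]
      = (1/24)[(6) + (-12) + (6) + (24) + (0)] = 24/24 = 1
  <chi_rho, chi_3> = (1/24)[1*(6)*conj(2) + 6*(2)*conj(0) + 3*(2)*conj(2) + 8*(3)*conj(-1) + 6*(0)*conj(0)]
      = (1/24)[(12) + (0) + (12) + (-24) + (0)] = 0/24 = 0
  <chi_rho, chi_4> = (1/24)[1*(6)*conj(3) + 6*(2)*conj(1) + 3*(2)*conj(-1) + 8*(3)*conj(0) + 6*(0)*conj(-1)]
      = (1/24)[(18) + (12) + (-6) + (0) + (0)] = 24/24 = 1
  <chi_rho, chi_5> = (1/24)[1*(6)*conj(3) + 6*(2)*conj(-1) + 3*(2)*conj(-1) + 8*(3)*conj(0) + 6*(0)*conj(1)]
      = (1/24)[(18) + (-12) + (-6) + (0) + (0)] = 0/24 = 0
Dimension check: dim(rho) = sum (mult * dim) = 2*1 + 1*1 + 0*2 + 1*3 + 0*3 = 6 = chi_rho(e) = 6.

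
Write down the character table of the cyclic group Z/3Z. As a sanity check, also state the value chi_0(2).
Character table of Z/3Z (irreps indexed chi_0,...,chi_2 with chi_k(m) = zeta_3^(k*m), zeta_3 = exp(2*pi*i/3)):
  irrep \ class  {0} (size 1)  {1} (size 1)    {2} (size 1)  
  chi_0          1             1               1             
  chi_1          1             exp(2*I*pi/3)   exp(-2*I*pi/3)
  chi_2          1             exp(-2*I*pi/3)  exp(2*I*pi/3) 

Spot check: chi_0(2) = zeta_3^(0*2) = zeta_3^0 = 1.

Working: Z/3Z is abelian, so all 3 irreducible complex representations are 1-dimensional. They are given by chi_k(m) = zeta_3^(k*m) for k = 0,...,2. Row orthogonality: sum_m chi_k(m) conj(chi_l(m)) = 3 * [k = l].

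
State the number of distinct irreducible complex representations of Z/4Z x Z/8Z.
32

Reasoning: The number of irreducible complex representations of a finite group equals its number of conjugacy classes. Z/4Z x Z/8Z is abelian of order 32, so every element is its own conjugacy class: 32 classes, so Z/4Z x Z/8Z (order 32) has exactly 32 irreducible complex representations.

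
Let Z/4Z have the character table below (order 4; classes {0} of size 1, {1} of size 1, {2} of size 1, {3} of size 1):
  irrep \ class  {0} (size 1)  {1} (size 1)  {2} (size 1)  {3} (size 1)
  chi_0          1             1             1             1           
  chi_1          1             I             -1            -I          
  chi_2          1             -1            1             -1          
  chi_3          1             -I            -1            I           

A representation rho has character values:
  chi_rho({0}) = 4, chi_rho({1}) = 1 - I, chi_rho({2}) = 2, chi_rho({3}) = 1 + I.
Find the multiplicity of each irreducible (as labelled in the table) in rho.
Multiplicities: chi_0: 2, chi_1: 0, chi_2: 1, chi_3: 1.

Reasoning: Use <chi_rho, chi> = (1/|G|) sum_C |C| * chi_rho(C) * conj(chi(C)) with |G| = 4 for each irreducible chi in the table:
  <chi_rho, chi_0> = (1/4)[1*(4)*conj(1) + 1*(1 - I)*conj(1) + 1*(2)*conj(1) + 1*(1 + I)*conj(1)]
      = (1/4)[(4) + (1 - I) + (2) + (1 + I)] = 8/4 = 2
  <chi_rho, chi_1> = (1/4)[1*(4)*conj(1) + 1*(1 - I)*conj(I) + 1*(2)*conj(-1) + 1*(1 + I)*conj(-I)]
      = (1/4)[(4) + (-1 - I) + (-2) + (-1 + I)] = 0/4 = 0
  <chi_rho, chi_2> = (1/4)[1*(4)*conj(1) + 1*(1 - I)*conj(-1) + 1*(2)*conj(1) + 1*(1 + I)*conj(-1)]
      = (1/4)[(4) + (-1 + I) + (2) + (-1 - I)] = 4/4 = 1
  <chi_rho, chi_3> = (1/4)[1*(4)*conj(1) + 1*(1 - I)*conj(-I) + 1*(2)*conj(-1) + 1*(1 + I)*conj(I)]
      = (1/4)[(4) + (1 + I) + (-2) + (1 - I)] = 4/4 = 1
(Exp terms are combined using exp(i*s)*conj(exp(i*t)) = exp(i*(s-t)), and sums of them are collapsed using the identity that for every m > 1 the m distinct m-th roots of unity sum to 0, e.g. 1 + exp(2*I*pi/3) + exp(-2*I*pi/3) = 0.)
Dimension check: dim(rho) = sum (mult * dim) = 2*1 + 0*1 + 1*1 + 1*1 = 4 = chi_rho(e) = 4.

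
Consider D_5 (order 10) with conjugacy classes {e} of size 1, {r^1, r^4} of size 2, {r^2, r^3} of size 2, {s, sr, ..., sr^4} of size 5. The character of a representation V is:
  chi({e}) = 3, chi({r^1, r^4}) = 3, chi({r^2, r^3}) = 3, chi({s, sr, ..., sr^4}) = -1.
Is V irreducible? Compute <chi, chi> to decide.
Not irreducible (reducible): <chi, chi> = 5 > 1.

Why: <chi, chi> = (1/|G|) sum_C |C| * |chi(C)|^2 = (1/10)[1*|3|^2 + 2*|3|^2 + 2*|3|^2 + 5*|-1|^2]
  = (1/10)[(9) + (18) + (18) + (5)] = 50/10 = 5.
A character is irreducible iff <chi, chi> = 1, so this representation is reducible.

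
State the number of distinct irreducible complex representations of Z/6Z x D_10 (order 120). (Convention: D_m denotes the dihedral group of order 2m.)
48

Explanation: The number of irreducible complex representations of a finite group equals its number of conjugacy classes. For a direct product, #classes(G x H) = #classes(G) * #classes(H). Z/6Z has 6 classes (abelian), D_10 has 8 classes, so 6 * 8 = 48, so Z/6Z x D_10 (order 120) has exactly 48 irreducible complex representations.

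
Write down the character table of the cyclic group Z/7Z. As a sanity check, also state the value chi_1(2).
Character table of Z/7Z (irreps indexed chi_0,...,chi_6 with chi_k(m) = zeta_7^(k*m), zeta_7 = exp(2*pi*i/7)):
  irrep \ class  {0} (size 1)  {1} (size 1)    {2} (size 1)    {3} (size 1)    {4} (size 1)    {5} (size 1)    {6} (size 1)  
  chi_0          1             1               1               1               1               1               1             
  chi_1          1             exp(2*I*pi/7)   exp(4*I*pi/7)   exp(6*I*pi/7)   exp(-6*I*pi/7)  exp(-4*I*pi/7)  exp(-2*I*pi/7)
  chi_2          1             exp(4*I*pi/7)   exp(-6*I*pi/7)  exp(-2*I*pi/7)  exp(2*I*pi/7)   exp(6*I*pi/7)   exp(-4*I*pi/7)
  chi_3          1             exp(6*I*pi/7)   exp(-2*I*pi/7)  exp(4*I*pi/7)   exp(-4*I*pi/7)  exp(2*I*pi/7)   exp(-6*I*pi/7)
  chi_4          1             exp(-6*I*pi/7)  exp(2*I*pi/7)   exp(-4*I*pi/7)  exp(4*I*pi/7)   exp(-2*I*pi/7)  exp(6*I*pi/7) 
  chi_5          1             exp(-4*I*pi/7)  exp(6*I*pi/7)   exp(2*I*pi/7)   exp(-2*I*pi/7)  exp(-6*I*pi/7)  exp(4*I*pi/7) 
  chi_6          1             exp(-2*I*pi/7)  exp(-4*I*pi/7)  exp(-6*I*pi/7)  exp(6*I*pi/7)   exp(4*I*pi/7)   exp(2*I*pi/7) 

Spot check: chi_1(2) = zeta_7^(1*2) = zeta_7^2 = exp(4*I*pi/7).

Working: Z/7Z is abelian, so all 7 irreducible complex representations are 1-dimensional. They are given by chi_k(m) = zeta_7^(k*m) for k = 0,...,6. Row orthogonality: sum_m chi_k(m) conj(chi_l(m)) = 7 * [k = l].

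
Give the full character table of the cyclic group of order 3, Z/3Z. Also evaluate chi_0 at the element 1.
Character table of Z/3Z (irreps indexed chi_0,...,chi_2 with chi_k(m) = zeta_3^(k*m), zeta_3 = exp(2*pi*i/3)):
  irrep \ class  {0} (size 1)  {1} (size 1)    {2} (size 1)  
  chi_0          1             1               1             
  chi_1          1             exp(2*I*pi/3)   exp(-2*I*pi/3)
  chi_2          1             exp(-2*I*pi/3)  exp(2*I*pi/3) 

Spot check: chi_0(1) = zeta_3^(0*1) = zeta_3^0 = 1.

Reasoning: Z/3Z is abelian, so all 3 irreducible complex representations are 1-dimensional. They are given by chi_k(m) = zeta_3^(k*m) for k = 0,...,2. Row orthogonality: sum_m chi_k(m) conj(chi_l(m)) = 3 * [k = l].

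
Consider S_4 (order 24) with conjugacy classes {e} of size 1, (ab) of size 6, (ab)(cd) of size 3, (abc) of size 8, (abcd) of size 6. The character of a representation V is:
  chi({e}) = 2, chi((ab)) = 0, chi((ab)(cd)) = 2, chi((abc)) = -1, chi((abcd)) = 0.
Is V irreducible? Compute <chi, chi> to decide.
Irreducible: <chi, chi> = 1.

Reasoning: <chi, chi> = (1/|G|) sum_C |C| * |chi(C)|^2 = (1/24)[1*|2|^2 + 6*|0|^2 + 3*|2|^2 + 8*|-1|^2 + 6*|0|^2]
  = (1/24)[(4) + (0) + (12) + (8) + (0)] = 24/24 = 1.
A character is irreducible iff <chi, chi> = 1, so this representation is irreducible.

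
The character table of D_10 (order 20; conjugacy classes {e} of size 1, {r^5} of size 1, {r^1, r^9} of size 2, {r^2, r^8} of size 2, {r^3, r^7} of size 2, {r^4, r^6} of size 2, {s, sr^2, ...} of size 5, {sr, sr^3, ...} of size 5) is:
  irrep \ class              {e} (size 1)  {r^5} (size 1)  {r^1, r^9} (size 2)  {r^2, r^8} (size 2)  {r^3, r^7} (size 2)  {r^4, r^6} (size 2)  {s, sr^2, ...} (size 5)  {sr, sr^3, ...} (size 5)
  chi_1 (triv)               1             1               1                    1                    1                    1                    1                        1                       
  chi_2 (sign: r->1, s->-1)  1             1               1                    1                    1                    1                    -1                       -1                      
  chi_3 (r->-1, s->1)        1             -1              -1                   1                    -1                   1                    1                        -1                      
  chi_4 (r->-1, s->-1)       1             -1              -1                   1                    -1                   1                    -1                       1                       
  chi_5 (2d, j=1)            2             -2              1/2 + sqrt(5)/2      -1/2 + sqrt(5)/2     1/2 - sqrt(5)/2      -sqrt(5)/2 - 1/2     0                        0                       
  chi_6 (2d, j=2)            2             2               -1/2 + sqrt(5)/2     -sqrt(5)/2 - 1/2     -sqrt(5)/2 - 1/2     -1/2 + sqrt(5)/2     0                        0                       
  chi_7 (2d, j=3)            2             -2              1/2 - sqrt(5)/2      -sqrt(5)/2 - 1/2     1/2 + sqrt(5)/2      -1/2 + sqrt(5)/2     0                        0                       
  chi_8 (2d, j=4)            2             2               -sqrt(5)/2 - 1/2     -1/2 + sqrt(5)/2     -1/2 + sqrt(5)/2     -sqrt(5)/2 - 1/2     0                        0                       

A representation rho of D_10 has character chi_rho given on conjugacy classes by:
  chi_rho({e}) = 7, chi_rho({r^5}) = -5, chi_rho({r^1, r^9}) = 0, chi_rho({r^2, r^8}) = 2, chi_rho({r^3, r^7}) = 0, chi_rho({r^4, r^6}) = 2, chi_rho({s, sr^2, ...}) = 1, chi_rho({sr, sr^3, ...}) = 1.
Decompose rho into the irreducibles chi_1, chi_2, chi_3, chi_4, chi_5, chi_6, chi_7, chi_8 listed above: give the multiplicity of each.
Multiplicities: chi_1: 1, chi_2: 0, chi_3: 1, chi_4: 1, chi_5: 1, chi_6: 0, chi_7: 1, chi_8: 0.

Derivation: Use <chi_rho, chi> = (1/|G|) sum_C |C| * chi_rho(C) * conj(chi(C)) with |G| = 20 for each irreducible chi in the table:
  <chi_rho, chi_1> = (1/20)[1*(7)*conj(1) + 1*(-5)*conj(1) + 2*(0)*conj(1) + 2*(2)*conj(1) + 2*(0)*conj(1) + 2*(2)*conj(1) + 5*(1)*conj(1) + 5*(1)*conj(1)]
      = (1/20)[(7) + (-5) + (0) + (4) + (0) + (4) + (5) + (5)] = 20/20 = 1
  <chi_rho, chi_2> = (1/20)[1*(7)*conj(1) + 1*(-5)*conj(1) + 2*(0)*conj(1) + 2*(2)*conj(1) + 2*(0)*conj(1) + 2*(2)*conj(1) + 5*(1)*conj(-1) + 5*(1)*conj(-1)]
      = (1/20)[(7) + (-5) + (0) + (4) + (0) + (4) + (-5) + (-5)] = 0/20 = 0
  <chi_rho, chi_3> = (1/20)[1*(7)*conj(1) + 1*(-5)*conj(-1) + 2*(0)*conj(-1) + 2*(2)*conj(1) + 2*(0)*conj(-1) + 2*(2)*conj(1) + 5*(1)*conj(1) + 5*(1)*conj(-1)]
      = (1/20)[(7) + (5) + (0) + (4) + (0) + (4) + (5) + (-5)] = 20/20 = 1
  <chi_rho, chi_4> = (1/20)[1*(7)*conj(1) + 1*(-5)*conj(-1) + 2*(0)*conj(-1) + 2*(2)*conj(1) + 2*(0)*conj(-1) + 2*(2)*conj(1) + 5*(1)*conj(-1) + 5*(1)*conj(1)]
      = (1/20)[(7) + (5) + (0) + (4) + (0) + (4) + (-5) + (5)] = 20/20 = 1
  <chi_rho, chi_5> = (1/20)[1*(7)*conj(2) + 1*(-5)*conj(-2) + 2*(0)*conj(1/2 + sqrt(5)/2) + 2*(2)*conj(-1/2 + sqrt(5)/2) + 2*(0)*conj(1/2 - sqrt(5)/2) + 2*(2)*conj(-sqrt(5)/2 - 1/2) + 5*(1)*conj(0) + 5*(1)*conj(0)]
      = (1/20)[(14) + (10) + (0) + (-2 + 2*sqrt(5)) + (0) + (-2*sqrt(5) - 2) + (0) + (0)] = 20/20 = 1
  <chi_rho, chi_6> = (1/20)[1*(7)*conj(2) + 1*(-5)*conj(2) + 2*(0)*conj(-1/2 + sqrt(5)/2) + 2*(2)*conj(-sqrt(5)/2 - 1/2) + 2*(0)*conj(-sqrt(5)/2 - 1/2) + 2*(2)*conj(-1/2 + sqrt(5)/2) + 5*(1)*conj(0) + 5*(1)*conj(0)]
      = (1/20)[(14) + (-10) + (0) + (-2*sqrt(5) - 2) + (0) + (-2 + 2*sqrt(5)) + (0) + (0)] = 0/20 = 0
  <chi_rho, chi_7> = (1/20)[1*(7)*conj(2) + 1*(-5)*conj(-2) + 2*(0)*conj(1/2 - sqrt(5)/2) + 2*(2)*conj(-sqrt(5)/2 - 1/2) + 2*(0)*conj(1/2 + sqrt(5)/2) + 2*(2)*conj(-1/2 + sqrt(5)/2) + 5*(1)*conj(0) + 5*(1)*conj(0)]
      = (1/20)[(14) + (10) + (0) + (-2*sqrt(5) - 2) + (0) + (-2 + 2*sqrt(5)) + (0) + (0)] = 20/20 = 1
  <chi_rho, chi_8> = (1/20)[1*(7)*conj(2) + 1*(-5)*conj(2) + 2*(0)*conj(-sqrt(5)/2 - 1/2) + 2*(2)*conj(-1/2 + sqrt(5)/2) + 2*(0)*conj(-1/2 + sqrt(5)/2) + 2*(2)*conj(-sqrt(5)/2 - 1/2) + 5*(1)*conj(0) + 5*(1)*conj(0)]
      = (1/20)[(14) + (-10) + (0) + (-2 + 2*sqrt(5)) + (0) + (-2*sqrt(5) - 2) + (0) + (0)] = 0/20 = 0
Dimension check: dim(rho) = sum (mult * dim) = 1*1 + 0*1 + 1*1 + 1*1 + 1*2 + 0*2 + 1*2 + 0*2 = 7 = chi_rho(e) = 7.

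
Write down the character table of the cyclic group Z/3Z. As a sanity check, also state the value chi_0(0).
Character table of Z/3Z (irreps indexed chi_0,...,chi_2 with chi_k(m) = zeta_3^(k*m), zeta_3 = exp(2*pi*i/3)):
  irrep \ class  {0} (size 1)  {1} (size 1)    {2} (size 1)  
  chi_0          1             1               1             
  chi_1          1             exp(2*I*pi/3)   exp(-2*I*pi/3)
  chi_2          1             exp(-2*I*pi/3)  exp(2*I*pi/3) 

Spot check: chi_0(0) = zeta_3^(0*0) = zeta_3^0 = 1.

Why: Z/3Z is abelian, so all 3 irreducible complex representations are 1-dimensional. They are given by chi_k(m) = zeta_3^(k*m) for k = 0,...,2. Row orthogonality: sum_m chi_k(m) conj(chi_l(m)) = 3 * [k = l].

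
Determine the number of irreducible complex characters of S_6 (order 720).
11

Derivation: The number of irreducible complex representations of a finite group equals its number of conjugacy classes. Conjugacy classes in S_6 correspond to cycle types, i.e. partitions of 6; there are p(6) = 11 of them, so S_6 (order 720) has exactly 11 irreducible complex representations.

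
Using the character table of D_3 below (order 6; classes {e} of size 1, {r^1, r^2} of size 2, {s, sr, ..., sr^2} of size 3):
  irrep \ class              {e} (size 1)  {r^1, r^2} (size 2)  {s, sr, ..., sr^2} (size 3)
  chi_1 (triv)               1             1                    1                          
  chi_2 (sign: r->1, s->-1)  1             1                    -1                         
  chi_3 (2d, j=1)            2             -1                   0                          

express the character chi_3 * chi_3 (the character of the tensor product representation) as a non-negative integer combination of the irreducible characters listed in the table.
chi_3 tensor chi_3 = chi_1 + chi_2 + chi_3 (all other irreducibles have multiplicity 0).

Why: The character of a tensor product is the pointwise product (chi_3 * chi_3)(C) = chi_3(C) * chi_3(C):
  {e}: (2)*(2), {r^1, r^2}: (-1)*(-1), {s, sr, ..., sr^2}: (0)*(0)
so (chi_3 * chi_3) takes values
  {e} -> 4, {r^1, r^2} -> 1, {s, sr, ..., sr^2} -> 0.
Now take the inner product of this character with each irreducible chi from the table, <chi_3*chi_3, chi> = (1/6) sum_C |C| (chi_3*chi_3)(C) conj(chi(C)):
  <chi_3*chi_3, chi_1> = (1/6)[1*(4)*conj(1) + 2*(1)*conj(1) + 3*(0)*conj(1)]
      = (1/6)[(4) + (2) + (0)] = 6/6 = 1
  <chi_3*chi_3, chi_2> = (1/6)[1*(4)*conj(1) + 2*(1)*conj(1) + 3*(0)*conj(-1)]
      = (1/6)[(4) + (2) + (0)] = 6/6 = 1
  <chi_3*chi_3, chi_3> = (1/6)[1*(4)*conj(2) + 2*(1)*conj(-1) + 3*(0)*conj(0)]
      = (1/6)[(8) + (-2) + (0)] = 6/6 = 1
Hence the multiplicities are chi_1: 1, chi_2: 1, chi_3: 1. Dimension check: dim(chi_3)*dim(chi_3) = 2*2 = 4 and sum (mult * dim) = 1*1 + 1*1 + 1*2 = 4.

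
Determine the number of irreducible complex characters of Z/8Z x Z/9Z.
72

The number of irreducible complex representations of a finite group equals its number of conjugacy classes. Z/8Z x Z/9Z is abelian of order 72, so every element is its own conjugacy class: 72 classes, so Z/8Z x Z/9Z (order 72) has exactly 72 irreducible complex representations.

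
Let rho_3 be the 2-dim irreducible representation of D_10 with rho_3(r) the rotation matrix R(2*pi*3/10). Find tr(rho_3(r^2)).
chi_{rho_3}(r^2) = 2*cos(2*pi*3*2/10) = -sqrt(5)/2 - 1/2

Reasoning: rho_3(r^2) is rotation by angle 2*pi*3*2/10, whose trace is 2*cos(2*pi*3*2/10) = -sqrt(5)/2 - 1/2.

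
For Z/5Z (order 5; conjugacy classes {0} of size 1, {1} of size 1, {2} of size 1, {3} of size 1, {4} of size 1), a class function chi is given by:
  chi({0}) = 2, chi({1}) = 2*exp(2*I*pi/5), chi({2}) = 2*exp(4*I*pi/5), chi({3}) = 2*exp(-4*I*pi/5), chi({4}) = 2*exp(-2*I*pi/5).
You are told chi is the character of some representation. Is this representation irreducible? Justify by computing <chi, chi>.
Not irreducible (reducible): <chi, chi> = 4 > 1.

Working: <chi, chi> = (1/|G|) sum_C |C| * |chi(C)|^2 = (1/5)[1*|2|^2 + 1*|2*exp(2*I*pi/5)|^2 + 1*|2*exp(4*I*pi/5)|^2 + 1*|2*exp(-4*I*pi/5)|^2 + 1*|2*exp(-2*I*pi/5)|^2]
  = (1/5)[(4) + (4) + (4) + (4) + (4)] = 20/5 = 4.
(Exp terms are combined using exp(i*s)*conj(exp(i*t)) = exp(i*(s-t)), and sums of them are collapsed using the identity that for every m > 1 the m distinct m-th roots of unity sum to 0, e.g. 1 + exp(2*I*pi/3) + exp(-2*I*pi/3) = 0.)
A character is irreducible iff <chi, chi> = 1, so this representation is reducible.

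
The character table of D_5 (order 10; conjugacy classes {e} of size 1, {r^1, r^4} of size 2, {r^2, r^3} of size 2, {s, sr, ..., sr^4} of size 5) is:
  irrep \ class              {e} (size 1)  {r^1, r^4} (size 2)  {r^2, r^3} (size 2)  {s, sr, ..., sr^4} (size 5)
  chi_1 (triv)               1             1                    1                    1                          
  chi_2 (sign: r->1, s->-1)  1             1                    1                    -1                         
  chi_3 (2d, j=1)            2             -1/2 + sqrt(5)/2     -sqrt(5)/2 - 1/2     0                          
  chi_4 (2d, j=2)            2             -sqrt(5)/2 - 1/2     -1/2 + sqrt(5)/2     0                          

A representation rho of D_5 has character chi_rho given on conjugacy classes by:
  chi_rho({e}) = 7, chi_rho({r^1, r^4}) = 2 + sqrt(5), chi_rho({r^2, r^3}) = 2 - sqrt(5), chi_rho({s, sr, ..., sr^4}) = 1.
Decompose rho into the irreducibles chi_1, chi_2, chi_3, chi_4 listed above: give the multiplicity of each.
Multiplicities: chi_1: 2, chi_2: 1, chi_3: 2, chi_4: 0.

Derivation: Use <chi_rho, chi> = (1/|G|) sum_C |C| * chi_rho(C) * conj(chi(C)) with |G| = 10 for each irreducible chi in the table:
  <chi_rho, chi_1> = (1/10)[1*(7)*conj(1) + 2*(2 + sqrt(5))*conj(1) + 2*(2 - sqrt(5))*conj(1) + 5*(1)*conj(1)]
      = (1/10)[(7) + (4 + 2*sqrt(5)) + (4 - 2*sqrt(5)) + (5)] = 20/10 = 2
  <chi_rho, chi_2> = (1/10)[1*(7)*conj(1) + 2*(2 + sqrt(5))*conj(1) + 2*(2 - sqrt(5))*conj(1) + 5*(1)*conj(-1)]
      = (1/10)[(7) + (4 + 2*sqrt(5)) + (4 - 2*sqrt(5)) + (-5)] = 10/10 = 1
  <chi_rho, chi_3> = (1/10)[1*(7)*conj(2) + 2*(2 + sqrt(5))*conj(-1/2 + sqrt(5)/2) + 2*(2 - sqrt(5))*conj(-sqrt(5)/2 - 1/2) + 5*(1)*conj(0)]
      = (1/10)[(14) + (sqrt(5) + 3) + (3 - sqrt(5)) + (0)] = 20/10 = 2
  <chi_rho, chi_4> = (1/10)[1*(7)*conj(2) + 2*(2 + sqrt(5))*conj(-sqrt(5)/2 - 1/2) + 2*(2 - sqrt(5))*conj(-1/2 + sqrt(5)/2) + 5*(1)*conj(0)]
      = (1/10)[(14) + (-7 - 3*sqrt(5)) + (-7 + 3*sqrt(5)) + (0)] = 0/10 = 0
Dimension check: dim(rho) = sum (mult * dim) = 2*1 + 1*1 + 2*2 + 0*2 = 7 = chi_rho(e) = 7.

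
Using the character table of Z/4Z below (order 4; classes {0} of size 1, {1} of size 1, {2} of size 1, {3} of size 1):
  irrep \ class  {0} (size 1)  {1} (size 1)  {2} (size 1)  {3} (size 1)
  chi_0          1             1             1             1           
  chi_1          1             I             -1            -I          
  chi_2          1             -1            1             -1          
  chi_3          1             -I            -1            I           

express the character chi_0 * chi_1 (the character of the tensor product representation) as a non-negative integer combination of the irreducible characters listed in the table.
chi_0 tensor chi_1 = chi_1 (all other irreducibles have multiplicity 0).

Proof sketch: The character of a tensor product is the pointwise product (chi_0 * chi_1)(C) = chi_0(C) * chi_1(C):
  {0}: (1)*(1), {1}: (1)*(I), {2}: (1)*(-1), {3}: (1)*(-I)
so (chi_0 * chi_1) takes values
  {0} -> 1, {1} -> I, {2} -> -1, {3} -> -I.
Now take the inner product of this character with each irreducible chi from the table, <chi_0*chi_1, chi> = (1/4) sum_C |C| (chi_0*chi_1)(C) conj(chi(C)):
  <chi_0*chi_1, chi_0> = (1/4)[1*(1)*conj(1) + 1*(I)*conj(1) + 1*(-1)*conj(1) + 1*(-I)*conj(1)]
      = (1/4)[(1) + (I) + (-1) + (-I)] = 0/4 = 0
  <chi_0*chi_1, chi_1> = (1/4)[1*(1)*conj(1) + 1*(I)*conj(I) + 1*(-1)*conj(-1) + 1*(-I)*conj(-I)]
      = (1/4)[(1) + (1) + (1) + (1)] = 4/4 = 1
  <chi_0*chi_1, chi_2> = (1/4)[1*(1)*conj(1) + 1*(I)*conj(-1) + 1*(-1)*conj(1) + 1*(-I)*conj(-1)]
      = (1/4)[(1) + (-I) + (-1) + (I)] = 0/4 = 0
  <chi_0*chi_1, chi_3> = (1/4)[1*(1)*conj(1) + 1*(I)*conj(-I) + 1*(-1)*conj(-1) + 1*(-I)*conj(I)]
      = (1/4)[(1) + (-1) + (1) + (-1)] = 0/4 = 0
(Exp terms are combined using exp(i*s)*conj(exp(i*t)) = exp(i*(s-t)), and sums of them are collapsed using the identity that for every m > 1 the m distinct m-th roots of unity sum to 0, e.g. 1 + exp(2*I*pi/3) + exp(-2*I*pi/3) = 0.)
Hence the multiplicities are chi_1: 1. Dimension check: dim(chi_0)*dim(chi_1) = 1*1 = 1 and sum (mult * dim) = 1*1 = 1.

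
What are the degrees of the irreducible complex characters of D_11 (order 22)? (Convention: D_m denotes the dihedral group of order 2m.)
Dimensions: 1, 1, 2, 2, 2, 2, 2

Justification: There are 7 irreducibles (= number of conjugacy classes). Their dimensions d_i satisfy sum d_i^2 = |G| = 22: 1 + 1 + 4 + 4 + 4 + 4 + 4 = 22.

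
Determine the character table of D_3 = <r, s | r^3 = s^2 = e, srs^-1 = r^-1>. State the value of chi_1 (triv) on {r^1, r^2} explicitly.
Conjugacy classes: {e} of size 1, {r^1, r^2} of size 2, {s, sr, ..., sr^2} of size 3.
Character table:
  irrep \ class              {e} (size 1)  {r^1, r^2} (size 2)  {s, sr, ..., sr^2} (size 3)
  chi_1 (triv)               1             1                    1                          
  chi_2 (sign: r->1, s->-1)  1             1                    -1                         
  chi_3 (2d, j=1)            2             -1                   0                          

Spot check: chi_1 (triv) on {r^1, r^2} = 1.

Argument: D_3 has order 2*3 = 6 with 3 conjugacy classes, hence 3 irreducibles. Sum of squared dims 1 + 1 + 4 = 6 = |G|. Linear characters come from the abelianisation; the 2-dimensional irreps have character r^k -> 2*cos(2*pi*j*k/3), reflections -> 0.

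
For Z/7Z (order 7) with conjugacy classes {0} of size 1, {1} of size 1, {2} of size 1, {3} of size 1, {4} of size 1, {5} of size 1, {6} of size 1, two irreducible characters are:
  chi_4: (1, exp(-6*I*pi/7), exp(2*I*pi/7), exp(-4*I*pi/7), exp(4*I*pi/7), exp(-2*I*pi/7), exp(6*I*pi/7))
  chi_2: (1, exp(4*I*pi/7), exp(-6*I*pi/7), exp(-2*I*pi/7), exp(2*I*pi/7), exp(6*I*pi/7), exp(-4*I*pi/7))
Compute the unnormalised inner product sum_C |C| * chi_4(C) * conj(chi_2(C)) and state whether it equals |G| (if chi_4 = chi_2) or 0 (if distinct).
Sum = 0; so <chi_4, chi_2> = 0 (distinct irreducibles are orthogonal).

Justification: Compute term by term over conjugacy classes (|C| * chi_4(C) * conj(chi_2(C))):
  1*(1)*conj(1) + 1*(exp(-6*I*pi/7))*conj(exp(4*I*pi/7)) + 1*(exp(2*I*pi/7))*conj(exp(-6*I*pi/7)) + 1*(exp(-4*I*pi/7))*conj(exp(-2*I*pi/7)) + 1*(exp(4*I*pi/7))*conj(exp(2*I*pi/7)) + 1*(exp(-2*I*pi/7))*conj(exp(6*I*pi/7)) + 1*(exp(6*I*pi/7))*conj(exp(-4*I*pi/7))
  = (1) + (exp(4*I*pi/7)) + (exp(-6*I*pi/7)) + (exp(-2*I*pi/7)) + (exp(2*I*pi/7)) + (exp(6*I*pi/7)) + (exp(-4*I*pi/7))
  = 0.
(Exp terms are combined using exp(i*s)*conj(exp(i*t)) = exp(i*(s-t)), and sums of them are collapsed using the identity that for every m > 1 the m distinct m-th roots of unity sum to 0, e.g. 1 + exp(2*I*pi/3) + exp(-2*I*pi/3) = 0.)
Dividing by |G| = 7 gives 0/7 = 0, matching the row-orthogonality relation <chi_4, chi_2> = [chi_4 = chi_2].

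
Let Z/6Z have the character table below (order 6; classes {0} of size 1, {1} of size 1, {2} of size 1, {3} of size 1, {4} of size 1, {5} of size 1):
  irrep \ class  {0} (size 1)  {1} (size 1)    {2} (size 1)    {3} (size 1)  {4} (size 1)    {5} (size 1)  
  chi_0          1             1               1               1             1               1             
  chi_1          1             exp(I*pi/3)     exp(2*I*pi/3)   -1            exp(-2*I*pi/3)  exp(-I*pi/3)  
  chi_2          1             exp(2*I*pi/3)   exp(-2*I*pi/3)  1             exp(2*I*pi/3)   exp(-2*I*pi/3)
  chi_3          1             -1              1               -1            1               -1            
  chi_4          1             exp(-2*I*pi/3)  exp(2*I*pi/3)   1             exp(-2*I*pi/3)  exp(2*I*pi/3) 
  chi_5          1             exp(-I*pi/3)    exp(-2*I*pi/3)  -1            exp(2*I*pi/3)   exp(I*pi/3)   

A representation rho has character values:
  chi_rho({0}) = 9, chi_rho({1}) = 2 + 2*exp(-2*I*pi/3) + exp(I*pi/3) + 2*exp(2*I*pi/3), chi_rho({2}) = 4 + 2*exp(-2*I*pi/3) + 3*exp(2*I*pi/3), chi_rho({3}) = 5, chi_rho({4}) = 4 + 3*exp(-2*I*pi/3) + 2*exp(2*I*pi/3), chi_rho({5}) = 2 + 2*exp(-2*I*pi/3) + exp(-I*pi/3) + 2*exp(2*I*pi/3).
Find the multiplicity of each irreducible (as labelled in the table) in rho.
Multiplicities: chi_0: 3, chi_1: 1, chi_2: 2, chi_3: 1, chi_4: 2, chi_5: 0.

Details: Use <chi_rho, chi> = (1/|G|) sum_C |C| * chi_rho(C) * conj(chi(C)) with |G| = 6 for each irreducible chi in the table:
  <chi_rho, chi_0> = (1/6)[1*(9)*conj(1) + 1*(2 + 2*exp(-2*I*pi/3) + exp(I*pi/3) + 2*exp(2*I*pi/3))*conj(1) + 1*(4 + 2*exp(-2*I*pi/3) + 3*exp(2*I*pi/3))*conj(1) + 1*(5)*conj(1) + 1*(4 + 3*exp(-2*I*pi/3) + 2*exp(2*I*pi/3))*conj(1) + 1*(2 + 2*exp(-2*I*pi/3) + exp(-I*pi/3) + 2*exp(2*I*pi/3))*conj(1)]
      = (1/6)[(9) + (2 + 2*exp(-2*I*pi/3) + exp(I*pi/3) + 2*exp(2*I*pi/3)) + (4 + 2*exp(-2*I*pi/3) + 3*exp(2*I*pi/3)) + (5) + (4 + 3*exp(-2*I*pi/3) + 2*exp(2*I*pi/3)) + (2 + 2*exp(-2*I*pi/3) + exp(-I*pi/3) + 2*exp(2*I*pi/3))] = 18/6 = 3
  <chi_rho, chi_1> = (1/6)[1*(9)*conj(1) + 1*(2 + 2*exp(-2*I*pi/3) + exp(I*pi/3) + 2*exp(2*I*pi/3))*conj(exp(I*pi/3)) + 1*(4 + 2*exp(-2*I*pi/3) + 3*exp(2*I*pi/3))*conj(exp(2*I*pi/3)) + 1*(5)*conj(-1) + 1*(4 + 3*exp(-2*I*pi/3) + 2*exp(2*I*pi/3))*conj(exp(-2*I*pi/3)) + 1*(2 + 2*exp(-2*I*pi/3) + exp(-I*pi/3) + 2*exp(2*I*pi/3))*conj(exp(-I*pi/3))]
      = (1/6)[(9) + (1) + (3 + 4*exp(-2*I*pi/3) + 2*exp(2*I*pi/3)) + (-5) + (3 + 2*exp(-2*I*pi/3) + 4*exp(2*I*pi/3)) + (1)] = 6/6 = 1
  <chi_rho, chi_2> = (1/6)[1*(9)*conj(1) + 1*(2 + 2*exp(-2*I*pi/3) + exp(I*pi/3) + 2*exp(2*I*pi/3))*conj(exp(2*I*pi/3)) + 1*(4 + 2*exp(-2*I*pi/3) + 3*exp(2*I*pi/3))*conj(exp(-2*I*pi/3)) + 1*(5)*conj(1) + 1*(4 + 3*exp(-2*I*pi/3) + 2*exp(2*I*pi/3))*conj(exp(2*I*pi/3)) + 1*(2 + 2*exp(-2*I*pi/3) + exp(-I*pi/3) + 2*exp(2*I*pi/3))*conj(exp(-2*I*pi/3))]
      = (1/6)[(9) + (2 + 2*exp(-2*I*pi/3) + exp(-I*pi/3) + 2*exp(2*I*pi/3)) + (2 + 3*exp(-2*I*pi/3) + 4*exp(2*I*pi/3)) + (5) + (2 + 4*exp(-2*I*pi/3) + 3*exp(2*I*pi/3)) + (2 + 2*exp(-2*I*pi/3) + exp(I*pi/3) + 2*exp(2*I*pi/3))] = 12/6 = 2
  <chi_rho, chi_3> = (1/6)[1*(9)*conj(1) + 1*(2 + 2*exp(-2*I*pi/3) + exp(I*pi/3) + 2*exp(2*I*pi/3))*conj(-1) + 1*(4 + 2*exp(-2*I*pi/3) + 3*exp(2*I*pi/3))*conj(1) + 1*(5)*conj(-1) + 1*(4 + 3*exp(-2*I*pi/3) + 2*exp(2*I*pi/3))*conj(1) + 1*(2 + 2*exp(-2*I*pi/3) + exp(-I*pi/3) + 2*exp(2*I*pi/3))*conj(-1)]
      = (1/6)[(9) + (-2 - 2*exp(2*I*pi/3) - exp(I*pi/3) - 2*exp(-2*I*pi/3)) + (4 + 2*exp(-2*I*pi/3) + 3*exp(2*I*pi/3)) + (-5) + (4 + 3*exp(-2*I*pi/3) + 2*exp(2*I*pi/3)) + (-2 - 2*exp(2*I*pi/3) - exp(-I*pi/3) - 2*exp(-2*I*pi/3))] = 6/6 = 1
  <chi_rho, chi_4> = (1/6)[1*(9)*conj(1) + 1*(2 + 2*exp(-2*I*pi/3) + exp(I*pi/3) + 2*exp(2*I*pi/3))*conj(exp(-2*I*pi/3)) + 1*(4 + 2*exp(-2*I*pi/3) + 3*exp(2*I*pi/3))*conj(exp(2*I*pi/3)) + 1*(5)*conj(1) + 1*(4 + 3*exp(-2*I*pi/3) + 2*exp(2*I*pi/3))*conj(exp(-2*I*pi/3)) + 1*(2 + 2*exp(-2*I*pi/3) + exp(-I*pi/3) + 2*exp(2*I*pi/3))*conj(exp(2*I*pi/3))]
      = (1/6)[(9) + (-1) + (3 + 4*exp(-2*I*pi/3) + 2*exp(2*I*pi/3)) + (5) + (3 + 2*exp(-2*I*pi/3) + 4*exp(2*I*pi/3)) + (-1)] = 12/6 = 2
  <chi_rho, chi_5> = (1/6)[1*(9)*conj(1) + 1*(2 + 2*exp(-2*I*pi/3) + exp(I*pi/3) + 2*exp(2*I*pi/3))*conj(exp(-I*pi/3)) + 1*(4 + 2*exp(-2*I*pi/3) + 3*exp(2*I*pi/3))*conj(exp(-2*I*pi/3)) + 1*(5)*conj(-1) + 1*(4 + 3*exp(-2*I*pi/3) + 2*exp(2*I*pi/3))*conj(exp(2*I*pi/3)) + 1*(2 + 2*exp(-2*I*pi/3) + exp(-I*pi/3) + 2*exp(2*I*pi/3))*conj(exp(I*pi/3))]
      = (1/6)[(9) + (-2 + 2*exp(-I*pi/3) + exp(2*I*pi/3) + 2*exp(I*pi/3)) + (2 + 3*exp(-2*I*pi/3) + 4*exp(2*I*pi/3)) + (-5) + (2 + 4*exp(-2*I*pi/3) + 3*exp(2*I*pi/3)) + (-2 + 2*exp(-I*pi/3) + exp(-2*I*pi/3) + 2*exp(I*pi/3))] = 0/6 = 0
(Exp terms are combined using exp(i*s)*conj(exp(i*t)) = exp(i*(s-t)), and sums of them are collapsed using the identity that for every m > 1 the m distinct m-th roots of unity sum to 0, e.g. 1 + exp(2*I*pi/3) + exp(-2*I*pi/3) = 0.)
Dimension check: dim(rho) = sum (mult * dim) = 3*1 + 1*1 + 2*1 + 1*1 + 2*1 + 0*1 = 9 = chi_rho(e) = 9.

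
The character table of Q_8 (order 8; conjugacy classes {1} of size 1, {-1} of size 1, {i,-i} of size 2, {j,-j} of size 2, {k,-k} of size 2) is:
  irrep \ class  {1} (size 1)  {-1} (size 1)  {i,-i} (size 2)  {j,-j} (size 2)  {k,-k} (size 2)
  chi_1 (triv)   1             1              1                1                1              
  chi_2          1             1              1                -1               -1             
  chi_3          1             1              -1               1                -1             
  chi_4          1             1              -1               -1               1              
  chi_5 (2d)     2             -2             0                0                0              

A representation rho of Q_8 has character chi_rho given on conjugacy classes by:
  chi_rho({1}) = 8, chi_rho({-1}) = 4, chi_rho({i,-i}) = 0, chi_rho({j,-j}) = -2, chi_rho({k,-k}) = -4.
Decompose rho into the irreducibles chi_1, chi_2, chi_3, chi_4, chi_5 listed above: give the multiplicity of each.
Multiplicities: chi_1: 0, chi_2: 3, chi_3: 2, chi_4: 1, chi_5: 1.

Why: Use <chi_rho, chi> = (1/|G|) sum_C |C| * chi_rho(C) * conj(chi(C)) with |G| = 8 for each irreducible chi in the table:
  <chi_rho, chi_1> = (1/8)[1*(8)*conj(1) + 1*(4)*conj(1) + 2*(0)*conj(1) + 2*(-2)*conj(1) + 2*(-4)*conj(1)]
      = (1/8)[(8) + (4) + (0) + (-4) + (-8)] = 0/8 = 0
  <chi_rho, chi_2> = (1/8)[1*(8)*conj(1) + 1*(4)*conj(1) + 2*(0)*conj(1) + 2*(-2)*conj(-1) + 2*(-4)*conj(-1)]
      = (1/8)[(8) + (4) + (0) + (4) + (8)] = 24/8 = 3
  <chi_rho, chi_3> = (1/8)[1*(8)*conj(1) + 1*(4)*conj(1) + 2*(0)*conj(-1) + 2*(-2)*conj(1) + 2*(-4)*conj(-1)]
      = (1/8)[(8) + (4) + (0) + (-4) + (8)] = 16/8 = 2
  <chi_rho, chi_4> = (1/8)[1*(8)*conj(1) + 1*(4)*conj(1) + 2*(0)*conj(-1) + 2*(-2)*conj(-1) + 2*(-4)*conj(1)]
      = (1/8)[(8) + (4) + (0) + (4) + (-8)] = 8/8 = 1
  <chi_rho, chi_5> = (1/8)[1*(8)*conj(2) + 1*(4)*conj(-2) + 2*(0)*conj(0) + 2*(-2)*conj(0) + 2*(-4)*conj(0)]
      = (1/8)[(16) + (-8) + (0) + (0) + (0)] = 8/8 = 1
Dimension check: dim(rho) = sum (mult * dim) = 0*1 + 3*1 + 2*1 + 1*1 + 1*2 = 8 = chi_rho(e) = 8.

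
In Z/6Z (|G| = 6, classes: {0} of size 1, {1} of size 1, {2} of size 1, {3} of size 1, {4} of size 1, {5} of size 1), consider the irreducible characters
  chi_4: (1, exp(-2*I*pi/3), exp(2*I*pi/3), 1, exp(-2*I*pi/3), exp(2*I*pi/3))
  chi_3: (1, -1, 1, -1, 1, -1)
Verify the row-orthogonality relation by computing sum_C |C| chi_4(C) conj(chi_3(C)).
Sum = 0; so <chi_4, chi_3> = 0 (distinct irreducibles are orthogonal).

Working: Compute term by term over conjugacy classes (|C| * chi_4(C) * conj(chi_3(C))):
  1*(1)*conj(1) + 1*(exp(-2*I*pi/3))*conj(-1) + 1*(exp(2*I*pi/3))*conj(1) + 1*(1)*conj(-1) + 1*(exp(-2*I*pi/3))*conj(1) + 1*(exp(2*I*pi/3))*conj(-1)
  = (1) + (-exp(-2*I*pi/3)) + (exp(2*I*pi/3)) + (-1) + (exp(-2*I*pi/3)) + (-exp(2*I*pi/3))
  = 0.
(Exp terms are combined using exp(i*s)*conj(exp(i*t)) = exp(i*(s-t)), and sums of them are collapsed using the identity that for every m > 1 the m distinct m-th roots of unity sum to 0, e.g. 1 + exp(2*I*pi/3) + exp(-2*I*pi/3) = 0.)
Dividing by |G| = 6 gives 0/6 = 0, matching the row-orthogonality relation <chi_4, chi_3> = [chi_4 = chi_3].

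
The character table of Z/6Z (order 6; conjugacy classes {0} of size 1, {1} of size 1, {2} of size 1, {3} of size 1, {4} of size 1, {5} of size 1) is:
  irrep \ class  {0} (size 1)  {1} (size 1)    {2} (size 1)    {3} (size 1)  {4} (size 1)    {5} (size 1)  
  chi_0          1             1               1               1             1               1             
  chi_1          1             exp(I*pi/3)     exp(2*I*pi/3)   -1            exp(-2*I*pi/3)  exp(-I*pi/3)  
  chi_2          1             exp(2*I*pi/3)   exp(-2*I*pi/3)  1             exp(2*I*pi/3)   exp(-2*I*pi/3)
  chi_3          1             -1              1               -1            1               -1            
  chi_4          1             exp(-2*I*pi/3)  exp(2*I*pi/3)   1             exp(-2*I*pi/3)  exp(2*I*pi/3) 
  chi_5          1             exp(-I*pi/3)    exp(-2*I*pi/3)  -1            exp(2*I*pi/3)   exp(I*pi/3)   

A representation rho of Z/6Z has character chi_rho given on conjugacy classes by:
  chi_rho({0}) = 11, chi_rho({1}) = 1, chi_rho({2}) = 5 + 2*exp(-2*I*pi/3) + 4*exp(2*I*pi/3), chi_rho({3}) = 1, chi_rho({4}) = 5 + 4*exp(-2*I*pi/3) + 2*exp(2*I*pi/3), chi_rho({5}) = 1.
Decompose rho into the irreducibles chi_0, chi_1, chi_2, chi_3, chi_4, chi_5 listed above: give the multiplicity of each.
Multiplicities: chi_0: 3, chi_1: 2, chi_2: 1, chi_3: 2, chi_4: 2, chi_5: 1.

Justification: Use <chi_rho, chi> = (1/|G|) sum_C |C| * chi_rho(C) * conj(chi(C)) with |G| = 6 for each irreducible chi in the table:
  <chi_rho, chi_0> = (1/6)[1*(11)*conj(1) + 1*(1)*conj(1) + 1*(5 + 2*exp(-2*I*pi/3) + 4*exp(2*I*pi/3))*conj(1) + 1*(1)*conj(1) + 1*(5 + 4*exp(-2*I*pi/3) + 2*exp(2*I*pi/3))*conj(1) + 1*(1)*conj(1)]
      = (1/6)[(11) + (1) + (5 + 2*exp(-2*I*pi/3) + 4*exp(2*I*pi/3)) + (1) + (5 + 4*exp(-2*I*pi/3) + 2*exp(2*I*pi/3)) + (1)] = 18/6 = 3
  <chi_rho, chi_1> = (1/6)[1*(11)*conj(1) + 1*(1)*conj(exp(I*pi/3)) + 1*(5 + 2*exp(-2*I*pi/3) + 4*exp(2*I*pi/3))*conj(exp(2*I*pi/3)) + 1*(1)*conj(-1) + 1*(5 + 4*exp(-2*I*pi/3) + 2*exp(2*I*pi/3))*conj(exp(-2*I*pi/3)) + 1*(1)*conj(exp(-I*pi/3))]
      = (1/6)[(11) + (exp(-2*I*pi/3) + exp(-I*pi/3) + exp(I*pi/3)) + (4 + 5*exp(-2*I*pi/3) + 2*exp(2*I*pi/3)) + (-1) + (4 + 2*exp(-2*I*pi/3) + 5*exp(2*I*pi/3)) + (exp(-I*pi/3) + exp(2*I*pi/3) + exp(I*pi/3))] = 12/6 = 2
  <chi_rho, chi_2> = (1/6)[1*(11)*conj(1) + 1*(1)*conj(exp(2*I*pi/3)) + 1*(5 + 2*exp(-2*I*pi/3) + 4*exp(2*I*pi/3))*conj(exp(-2*I*pi/3)) + 1*(1)*conj(1) + 1*(5 + 4*exp(-2*I*pi/3) + 2*exp(2*I*pi/3))*conj(exp(2*I*pi/3)) + 1*(1)*conj(exp(-2*I*pi/3))]
      = (1/6)[(11) + (2*exp(-I*pi/3) + exp(-2*I*pi/3) + 2*exp(2*I*pi/3)) + (2 + 4*exp(-2*I*pi/3) + 5*exp(2*I*pi/3)) + (1) + (2 + 5*exp(-2*I*pi/3) + 4*exp(2*I*pi/3)) + (2*exp(-2*I*pi/3) + exp(2*I*pi/3) + 2*exp(I*pi/3))] = 6/6 = 1
  <chi_rho, chi_3> = (1/6)[1*(11)*conj(1) + 1*(1)*conj(-1) + 1*(5 + 2*exp(-2*I*pi/3) + 4*exp(2*I*pi/3))*conj(1) + 1*(1)*conj(-1) + 1*(5 + 4*exp(-2*I*pi/3) + 2*exp(2*I*pi/3))*conj(1) + 1*(1)*conj(-1)]
      = (1/6)[(11) + (-1) + (5 + 2*exp(-2*I*pi/3) + 4*exp(2*I*pi/3)) + (-1) + (5 + 4*exp(-2*I*pi/3) + 2*exp(2*I*pi/3)) + (-1)] = 12/6 = 2
  <chi_rho, chi_4> = (1/6)[1*(11)*conj(1) + 1*(1)*conj(exp(-2*I*pi/3)) + 1*(5 + 2*exp(-2*I*pi/3) + 4*exp(2*I*pi/3))*conj(exp(2*I*pi/3)) + 1*(1)*conj(1) + 1*(5 + 4*exp(-2*I*pi/3) + 2*exp(2*I*pi/3))*conj(exp(-2*I*pi/3)) + 1*(1)*conj(exp(2*I*pi/3))]
      = (1/6)[(11) + (exp(-2*I*pi/3) + exp(2*I*pi/3) + exp(I*pi/3)) + (4 + 5*exp(-2*I*pi/3) + 2*exp(2*I*pi/3)) + (1) + (4 + 2*exp(-2*I*pi/3) + 5*exp(2*I*pi/3)) + (exp(-2*I*pi/3) + exp(-I*pi/3) + exp(2*I*pi/3))] = 12/6 = 2
  <chi_rho, chi_5> = (1/6)[1*(11)*conj(1) + 1*(1)*conj(exp(-I*pi/3)) + 1*(5 + 2*exp(-2*I*pi/3) + 4*exp(2*I*pi/3))*conj(exp(-2*I*pi/3)) + 1*(1)*conj(-1) + 1*(5 + 4*exp(-2*I*pi/3) + 2*exp(2*I*pi/3))*conj(exp(2*I*pi/3)) + 1*(1)*conj(exp(I*pi/3))]
      = (1/6)[(11) + (2*exp(-I*pi/3) + exp(I*pi/3) + 2*exp(2*I*pi/3)) + (2 + 4*exp(-2*I*pi/3) + 5*exp(2*I*pi/3)) + (-1) + (2 + 5*exp(-2*I*pi/3) + 4*exp(2*I*pi/3)) + (2*exp(-2*I*pi/3) + exp(-I*pi/3) + 2*exp(I*pi/3))] = 6/6 = 1
(Exp terms are combined using exp(i*s)*conj(exp(i*t)) = exp(i*(s-t)), and sums of them are collapsed using the identity that for every m > 1 the m distinct m-th roots of unity sum to 0, e.g. 1 + exp(2*I*pi/3) + exp(-2*I*pi/3) = 0.)
Dimension check: dim(rho) = sum (mult * dim) = 3*1 + 2*1 + 1*1 + 2*1 + 2*1 + 1*1 = 11 = chi_rho(e) = 11.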